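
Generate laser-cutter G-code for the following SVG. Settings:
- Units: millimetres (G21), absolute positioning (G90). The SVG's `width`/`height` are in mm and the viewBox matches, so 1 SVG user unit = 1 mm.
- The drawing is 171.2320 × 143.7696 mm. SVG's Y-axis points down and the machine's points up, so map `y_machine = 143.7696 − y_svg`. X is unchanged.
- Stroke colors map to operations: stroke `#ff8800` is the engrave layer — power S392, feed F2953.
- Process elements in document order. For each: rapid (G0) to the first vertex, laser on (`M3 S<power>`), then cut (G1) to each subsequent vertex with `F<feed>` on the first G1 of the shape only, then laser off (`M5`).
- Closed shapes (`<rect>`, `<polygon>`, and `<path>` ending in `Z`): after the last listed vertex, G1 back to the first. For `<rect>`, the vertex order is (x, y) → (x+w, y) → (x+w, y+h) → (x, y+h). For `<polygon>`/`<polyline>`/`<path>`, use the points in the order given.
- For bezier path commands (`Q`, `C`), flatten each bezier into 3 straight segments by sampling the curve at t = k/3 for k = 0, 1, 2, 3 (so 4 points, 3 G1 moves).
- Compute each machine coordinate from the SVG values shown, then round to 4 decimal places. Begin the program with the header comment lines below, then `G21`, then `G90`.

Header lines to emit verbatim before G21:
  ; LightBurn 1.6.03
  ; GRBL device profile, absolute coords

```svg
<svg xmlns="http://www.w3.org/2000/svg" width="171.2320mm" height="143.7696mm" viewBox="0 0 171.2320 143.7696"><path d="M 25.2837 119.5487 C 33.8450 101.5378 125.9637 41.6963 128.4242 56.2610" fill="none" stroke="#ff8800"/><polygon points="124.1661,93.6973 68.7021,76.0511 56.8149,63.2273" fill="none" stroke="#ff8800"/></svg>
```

1 u = 1 mm; y_m = 143.7696 − y.

[1] `<path>` cubic bezier, #ff8800→engrave S392 F2953: (25.2837,24.2209) → (55.2821,51.8703) → (102.4930,81.5763) → (128.4242,87.5086)

[2] `<polygon>` closed polygon, #ff8800→engrave S392 F2953: (124.1661,50.0723) → (68.7021,67.7185) → (56.8149,80.5423) → (124.1661,50.0723) (closed)

; LightBurn 1.6.03
; GRBL device profile, absolute coords
G21
G90
G0 X25.2837 Y24.2209
M3 S392
G1 X55.2821 Y51.8703 F2953
G1 X102.4930 Y81.5763
G1 X128.4242 Y87.5086
M5
G0 X124.1661 Y50.0723
M3 S392
G1 X68.7021 Y67.7185 F2953
G1 X56.8149 Y80.5423
G1 X124.1661 Y50.0723
M5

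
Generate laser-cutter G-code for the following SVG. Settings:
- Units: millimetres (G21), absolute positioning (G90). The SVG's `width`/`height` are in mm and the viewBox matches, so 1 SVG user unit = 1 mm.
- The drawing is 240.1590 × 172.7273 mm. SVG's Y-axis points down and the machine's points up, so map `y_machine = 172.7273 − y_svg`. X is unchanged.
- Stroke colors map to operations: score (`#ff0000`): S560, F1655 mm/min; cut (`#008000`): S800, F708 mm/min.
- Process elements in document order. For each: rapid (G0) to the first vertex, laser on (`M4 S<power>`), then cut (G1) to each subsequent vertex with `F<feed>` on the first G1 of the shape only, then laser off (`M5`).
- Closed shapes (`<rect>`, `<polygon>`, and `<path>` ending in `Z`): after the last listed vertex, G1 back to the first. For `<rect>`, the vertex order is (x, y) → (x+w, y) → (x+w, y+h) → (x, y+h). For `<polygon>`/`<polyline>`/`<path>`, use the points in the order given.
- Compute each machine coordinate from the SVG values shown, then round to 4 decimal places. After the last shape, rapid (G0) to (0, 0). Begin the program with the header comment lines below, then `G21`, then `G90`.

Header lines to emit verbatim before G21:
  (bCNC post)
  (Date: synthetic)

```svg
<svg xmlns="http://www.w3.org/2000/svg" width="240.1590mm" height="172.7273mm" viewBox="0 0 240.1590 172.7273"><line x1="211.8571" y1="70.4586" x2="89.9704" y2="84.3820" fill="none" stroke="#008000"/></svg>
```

(bCNC post)
(Date: synthetic)
G21
G90
G0 X211.8571 Y102.2687
M4 S800
G1 X89.9704 Y88.3453 F708
M5
G0 X0.0000 Y0.0000

Since the viewBox matches the mm dimensions, user units are millimetres directly. The only transform is the Y-flip y_m = 172.7273 − y_svg.

Shape 1 is a line segment drawn with `<line>`. Its stroke #008000 means cut at S800, F708. After flipping Y the toolpath is (211.8571,102.2687) → (89.9704,88.3453).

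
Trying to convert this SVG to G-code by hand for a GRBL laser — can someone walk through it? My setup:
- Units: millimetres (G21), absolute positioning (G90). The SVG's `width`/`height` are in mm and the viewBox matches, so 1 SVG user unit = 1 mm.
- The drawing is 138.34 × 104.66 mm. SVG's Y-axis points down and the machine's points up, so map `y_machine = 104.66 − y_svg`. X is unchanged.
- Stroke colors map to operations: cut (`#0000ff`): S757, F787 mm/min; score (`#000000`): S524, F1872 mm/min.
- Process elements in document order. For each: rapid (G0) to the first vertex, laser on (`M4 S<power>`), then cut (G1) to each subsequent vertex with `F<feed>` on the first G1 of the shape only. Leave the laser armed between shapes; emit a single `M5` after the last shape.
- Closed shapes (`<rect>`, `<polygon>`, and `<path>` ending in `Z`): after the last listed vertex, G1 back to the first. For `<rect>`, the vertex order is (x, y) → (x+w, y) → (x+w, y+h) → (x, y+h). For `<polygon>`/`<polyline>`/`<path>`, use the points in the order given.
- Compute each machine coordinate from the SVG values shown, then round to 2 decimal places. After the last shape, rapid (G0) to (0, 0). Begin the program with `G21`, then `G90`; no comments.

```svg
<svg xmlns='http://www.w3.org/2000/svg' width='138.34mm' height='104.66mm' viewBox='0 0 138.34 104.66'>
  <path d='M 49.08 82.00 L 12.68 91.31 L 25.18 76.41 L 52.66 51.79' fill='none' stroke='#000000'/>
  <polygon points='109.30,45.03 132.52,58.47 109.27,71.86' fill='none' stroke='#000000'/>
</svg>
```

G21
G90
G0 X49.08 Y22.66
M4 S524
G1 X12.68 Y13.35 F1872
G1 X25.18 Y28.25
G1 X52.66 Y52.87
G0 X109.30 Y59.63
M4 S524
G1 X132.52 Y46.19 F1872
G1 X109.27 Y32.80
G1 X109.30 Y59.63
M5
G0 X0.00 Y0.00

1 u = 1 mm; y_m = 104.66 − y.

[1] `<path>` open polyline, #000000→score S524 F1872: (49.08,22.66) → (12.68,13.35) → (25.18,28.25) → (52.66,52.87)

[2] `<polygon>` regular polygon, #000000→score S524 F1872: (109.30,59.63) → (132.52,46.19) → (109.27,32.80) → (109.30,59.63) (closed)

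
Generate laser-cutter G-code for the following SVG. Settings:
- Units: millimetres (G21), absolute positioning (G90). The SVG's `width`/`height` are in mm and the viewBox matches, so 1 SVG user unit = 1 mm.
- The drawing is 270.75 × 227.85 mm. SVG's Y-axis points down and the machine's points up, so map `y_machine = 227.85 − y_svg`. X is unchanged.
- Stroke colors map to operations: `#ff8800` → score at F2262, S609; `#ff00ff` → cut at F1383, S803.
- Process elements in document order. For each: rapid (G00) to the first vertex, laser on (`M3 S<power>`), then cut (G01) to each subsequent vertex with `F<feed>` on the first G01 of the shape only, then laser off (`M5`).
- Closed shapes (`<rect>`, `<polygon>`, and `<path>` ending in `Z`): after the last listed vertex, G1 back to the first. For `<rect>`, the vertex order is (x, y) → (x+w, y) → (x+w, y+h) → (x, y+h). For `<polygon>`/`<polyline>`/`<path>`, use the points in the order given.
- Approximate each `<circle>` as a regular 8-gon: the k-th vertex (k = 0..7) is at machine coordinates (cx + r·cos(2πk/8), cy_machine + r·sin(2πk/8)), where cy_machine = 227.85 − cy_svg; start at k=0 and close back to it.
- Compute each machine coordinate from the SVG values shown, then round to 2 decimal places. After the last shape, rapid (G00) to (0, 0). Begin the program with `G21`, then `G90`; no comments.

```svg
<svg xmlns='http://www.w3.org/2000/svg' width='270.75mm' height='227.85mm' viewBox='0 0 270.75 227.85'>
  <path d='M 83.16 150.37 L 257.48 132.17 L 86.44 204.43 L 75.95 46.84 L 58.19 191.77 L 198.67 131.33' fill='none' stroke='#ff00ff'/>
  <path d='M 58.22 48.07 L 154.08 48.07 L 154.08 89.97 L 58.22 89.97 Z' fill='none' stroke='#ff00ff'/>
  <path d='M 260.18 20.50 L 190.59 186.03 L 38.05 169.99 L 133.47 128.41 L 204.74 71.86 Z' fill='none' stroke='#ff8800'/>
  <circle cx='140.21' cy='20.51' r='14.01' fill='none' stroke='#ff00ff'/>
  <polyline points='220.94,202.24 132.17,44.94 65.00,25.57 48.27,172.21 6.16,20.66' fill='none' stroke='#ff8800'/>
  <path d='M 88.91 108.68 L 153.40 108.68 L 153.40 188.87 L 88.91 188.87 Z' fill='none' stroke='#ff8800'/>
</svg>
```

Since the viewBox matches the mm dimensions, user units are millimetres directly. The only transform is the Y-flip y_m = 227.85 − y_svg.

Shape 1 is a open polyline drawn with `<path>`. Its stroke #ff00ff means cut at S803, F1383. After flipping Y the toolpath is (83.16,77.48) → (257.48,95.68) → (86.44,23.42) → (75.95,181.01) → (58.19,36.08) → (198.67,96.52).

Shape 2 is a rectangle drawn with `<path>`. Its stroke #ff00ff means cut at S803, F1383. After flipping Y the toolpath is (58.22,179.78) → (154.08,179.78) → (154.08,137.88) → (58.22,137.88) → (58.22,179.78), returning to the start.

Shape 3 is a closed polygon drawn with `<path>`. Its stroke #ff8800 means score at S609, F2262. After flipping Y the toolpath is (260.18,207.35) → (190.59,41.82) → (38.05,57.86) → (133.47,99.44) → (204.74,155.99) → (260.18,207.35), returning to the start.

Shape 4 is a circle drawn with `<circle>`. Its stroke #ff00ff means cut at S803, F1383. After flipping Y the toolpath is (154.22,207.34) → (150.12,217.25) → (140.21,221.35) → (130.30,217.25) → (126.20,207.34) → (130.30,197.43) → (140.21,193.33) → (150.12,197.43) → (154.22,207.34), returning to the start.

Shape 5 is a open polyline drawn with `<polyline>`. Its stroke #ff8800 means score at S609, F2262. After flipping Y the toolpath is (220.94,25.61) → (132.17,182.91) → (65.00,202.28) → (48.27,55.64) → (6.16,207.19).

Shape 6 is a rectangle drawn with `<path>`. Its stroke #ff8800 means score at S609, F2262. After flipping Y the toolpath is (88.91,119.17) → (153.40,119.17) → (153.40,38.98) → (88.91,38.98) → (88.91,119.17), returning to the start.

G21
G90
G00 X83.16 Y77.48
M3 S803
G01 X257.48 Y95.68 F1383
G01 X86.44 Y23.42
G01 X75.95 Y181.01
G01 X58.19 Y36.08
G01 X198.67 Y96.52
M5
G00 X58.22 Y179.78
M3 S803
G01 X154.08 Y179.78 F1383
G01 X154.08 Y137.88
G01 X58.22 Y137.88
G01 X58.22 Y179.78
M5
G00 X260.18 Y207.35
M3 S609
G01 X190.59 Y41.82 F2262
G01 X38.05 Y57.86
G01 X133.47 Y99.44
G01 X204.74 Y155.99
G01 X260.18 Y207.35
M5
G00 X154.22 Y207.34
M3 S803
G01 X150.12 Y217.25 F1383
G01 X140.21 Y221.35
G01 X130.30 Y217.25
G01 X126.20 Y207.34
G01 X130.30 Y197.43
G01 X140.21 Y193.33
G01 X150.12 Y197.43
G01 X154.22 Y207.34
M5
G00 X220.94 Y25.61
M3 S609
G01 X132.17 Y182.91 F2262
G01 X65.00 Y202.28
G01 X48.27 Y55.64
G01 X6.16 Y207.19
M5
G00 X88.91 Y119.17
M3 S609
G01 X153.40 Y119.17 F2262
G01 X153.40 Y38.98
G01 X88.91 Y38.98
G01 X88.91 Y119.17
M5
G00 X0.00 Y0.00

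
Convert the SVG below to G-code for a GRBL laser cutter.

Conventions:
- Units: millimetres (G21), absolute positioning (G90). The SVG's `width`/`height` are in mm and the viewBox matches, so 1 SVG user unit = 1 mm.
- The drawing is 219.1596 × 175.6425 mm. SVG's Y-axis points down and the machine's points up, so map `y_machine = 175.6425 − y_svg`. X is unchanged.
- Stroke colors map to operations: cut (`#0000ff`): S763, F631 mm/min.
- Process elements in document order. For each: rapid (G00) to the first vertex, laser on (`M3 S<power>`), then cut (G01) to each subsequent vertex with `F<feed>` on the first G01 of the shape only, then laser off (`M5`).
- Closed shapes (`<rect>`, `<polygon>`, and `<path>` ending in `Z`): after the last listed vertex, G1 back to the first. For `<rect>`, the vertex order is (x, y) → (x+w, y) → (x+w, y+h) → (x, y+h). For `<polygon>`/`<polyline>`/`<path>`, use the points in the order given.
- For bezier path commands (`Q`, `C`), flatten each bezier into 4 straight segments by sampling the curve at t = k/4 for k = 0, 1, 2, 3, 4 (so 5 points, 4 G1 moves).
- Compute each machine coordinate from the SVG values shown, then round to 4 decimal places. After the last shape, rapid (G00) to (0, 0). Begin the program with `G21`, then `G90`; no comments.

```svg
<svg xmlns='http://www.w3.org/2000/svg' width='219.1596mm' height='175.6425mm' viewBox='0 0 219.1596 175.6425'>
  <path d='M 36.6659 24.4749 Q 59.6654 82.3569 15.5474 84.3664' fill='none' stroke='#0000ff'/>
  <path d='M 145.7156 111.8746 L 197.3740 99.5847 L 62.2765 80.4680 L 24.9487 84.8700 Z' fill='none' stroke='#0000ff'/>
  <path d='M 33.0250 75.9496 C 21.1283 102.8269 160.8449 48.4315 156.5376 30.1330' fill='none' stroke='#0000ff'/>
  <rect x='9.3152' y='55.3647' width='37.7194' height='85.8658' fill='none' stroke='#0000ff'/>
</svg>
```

G21
G90
G00 X36.6659 Y151.1676
M3 S763
G01 X43.9708 Y125.7186 F631
G01 X42.8860 Y107.2537
G01 X33.4116 Y95.7729
G01 X15.5474 Y91.2761
M5
G00 X145.7156 Y63.7679
M3 S763
G01 X197.3740 Y76.0578 F631
G01 X62.2765 Y95.1745
G01 X24.9487 Y90.7725
G01 X145.7156 Y63.7679
M5
G00 X33.0250 Y99.6929
M3 S763
G01 X47.9106 Y92.9397 F631
G01 X91.9353 Y105.6603
G01 X137.3829 Y126.8514
G01 X156.5376 Y145.5095
M5
G00 X9.3152 Y120.2778
M3 S763
G01 X47.0346 Y120.2778 F631
G01 X47.0346 Y34.4120
G01 X9.3152 Y34.4120
G01 X9.3152 Y120.2778
M5
G00 X0.0000 Y0.0000

Since the viewBox matches the mm dimensions, user units are millimetres directly. The only transform is the Y-flip y_m = 175.6425 − y_svg.

Shape 1 is a quadratic bezier drawn with `<path>`. Its stroke #0000ff means cut at S763, F631. After flipping Y the toolpath is (36.6659,151.1676) → (43.9708,125.7186) → (42.8860,107.2537) → (33.4116,95.7729) → (15.5474,91.2761).

Shape 2 is a closed polygon drawn with `<path>`. Its stroke #0000ff means cut at S763, F631. After flipping Y the toolpath is (145.7156,63.7679) → (197.3740,76.0578) → (62.2765,95.1745) → (24.9487,90.7725) → (145.7156,63.7679), returning to the start.

Shape 3 is a cubic bezier drawn with `<path>`. Its stroke #0000ff means cut at S763, F631. After flipping Y the toolpath is (33.0250,99.6929) → (47.9106,92.9397) → (91.9353,105.6603) → (137.3829,126.8514) → (156.5376,145.5095).

Shape 4 is a rectangle drawn with `<rect>`. Its stroke #0000ff means cut at S763, F631. After flipping Y the toolpath is (9.3152,120.2778) → (47.0346,120.2778) → (47.0346,34.4120) → (9.3152,34.4120) → (9.3152,120.2778), returning to the start.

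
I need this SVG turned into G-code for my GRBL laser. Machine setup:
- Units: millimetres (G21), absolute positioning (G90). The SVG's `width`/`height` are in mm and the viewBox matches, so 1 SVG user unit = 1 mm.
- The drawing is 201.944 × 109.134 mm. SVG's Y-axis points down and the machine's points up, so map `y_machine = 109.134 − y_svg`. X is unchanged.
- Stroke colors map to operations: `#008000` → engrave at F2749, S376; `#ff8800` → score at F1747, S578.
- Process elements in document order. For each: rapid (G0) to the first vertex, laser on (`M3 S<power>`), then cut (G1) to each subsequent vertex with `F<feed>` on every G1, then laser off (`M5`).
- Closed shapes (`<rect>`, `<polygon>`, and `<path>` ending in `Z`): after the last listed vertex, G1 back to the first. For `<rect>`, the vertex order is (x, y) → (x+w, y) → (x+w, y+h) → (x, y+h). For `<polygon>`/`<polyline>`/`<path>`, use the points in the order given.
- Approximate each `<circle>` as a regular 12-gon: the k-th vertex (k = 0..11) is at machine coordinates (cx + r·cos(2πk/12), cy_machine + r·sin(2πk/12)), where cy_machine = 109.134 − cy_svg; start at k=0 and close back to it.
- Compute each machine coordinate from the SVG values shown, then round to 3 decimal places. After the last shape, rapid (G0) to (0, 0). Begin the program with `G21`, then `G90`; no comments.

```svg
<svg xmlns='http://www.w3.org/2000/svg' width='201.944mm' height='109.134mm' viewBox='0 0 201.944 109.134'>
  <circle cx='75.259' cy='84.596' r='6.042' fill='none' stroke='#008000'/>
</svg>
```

G21
G90
G0 X81.301 Y24.538
M3 S376
G1 X80.492 Y27.559 F2749
G1 X78.280 Y29.771 F2749
G1 X75.259 Y30.580 F2749
G1 X72.238 Y29.771 F2749
G1 X70.026 Y27.559 F2749
G1 X69.217 Y24.538 F2749
G1 X70.026 Y21.517 F2749
G1 X72.238 Y19.305 F2749
G1 X75.259 Y18.496 F2749
G1 X78.280 Y19.305 F2749
G1 X80.492 Y21.517 F2749
G1 X81.301 Y24.538 F2749
M5
G0 X0.000 Y0.000

viewBox `0 0 201.944 109.134` with mm width/height → 1 unit = 1 mm. Flip: y_m = 109.134 − y_svg.

**Shape 1** — `<circle>` circle, stroke `#008000` → engrave (S376, F2749). Machine vertices: (81.301,24.538) → (80.492,27.559) → (78.280,29.771) → (75.259,30.580) → (72.238,29.771) → (70.026,27.559) → (69.217,24.538) → (70.026,21.517) → (72.238,19.305) → (75.259,18.496) → (78.280,19.305) → (80.492,21.517) → (81.301,24.538). Closed: final G1 returns to the first vertex.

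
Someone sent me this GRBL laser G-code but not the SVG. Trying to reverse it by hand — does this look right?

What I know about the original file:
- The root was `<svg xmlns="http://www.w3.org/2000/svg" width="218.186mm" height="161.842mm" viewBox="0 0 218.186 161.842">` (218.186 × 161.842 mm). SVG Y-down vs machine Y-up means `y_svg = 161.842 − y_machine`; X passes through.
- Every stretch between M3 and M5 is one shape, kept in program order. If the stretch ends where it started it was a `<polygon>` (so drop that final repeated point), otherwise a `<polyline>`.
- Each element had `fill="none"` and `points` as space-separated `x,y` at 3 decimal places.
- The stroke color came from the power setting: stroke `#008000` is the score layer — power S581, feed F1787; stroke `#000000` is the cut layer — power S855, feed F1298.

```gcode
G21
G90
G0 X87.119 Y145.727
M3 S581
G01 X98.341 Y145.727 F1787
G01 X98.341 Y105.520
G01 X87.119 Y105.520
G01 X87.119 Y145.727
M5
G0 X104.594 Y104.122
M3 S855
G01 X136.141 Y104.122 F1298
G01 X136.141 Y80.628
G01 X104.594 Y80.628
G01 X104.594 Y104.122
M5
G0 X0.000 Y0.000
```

y_svg = 161.842 − y_m.

[1] S581→`#008000` (score); closed run; points: 87.119,16.115 98.341,16.115 98.341,56.322 87.119,56.322

[2] S855→`#000000` (cut); closed run; points: 104.594,57.720 136.141,57.720 136.141,81.214 104.594,81.214

<svg xmlns="http://www.w3.org/2000/svg" width="218.186mm" height="161.842mm" viewBox="0 0 218.186 161.842">
  <polygon points="87.119,16.115 98.341,16.115 98.341,56.322 87.119,56.322" fill="none" stroke="#008000"/>
  <polygon points="104.594,57.720 136.141,57.720 136.141,81.214 104.594,81.214" fill="none" stroke="#000000"/>
</svg>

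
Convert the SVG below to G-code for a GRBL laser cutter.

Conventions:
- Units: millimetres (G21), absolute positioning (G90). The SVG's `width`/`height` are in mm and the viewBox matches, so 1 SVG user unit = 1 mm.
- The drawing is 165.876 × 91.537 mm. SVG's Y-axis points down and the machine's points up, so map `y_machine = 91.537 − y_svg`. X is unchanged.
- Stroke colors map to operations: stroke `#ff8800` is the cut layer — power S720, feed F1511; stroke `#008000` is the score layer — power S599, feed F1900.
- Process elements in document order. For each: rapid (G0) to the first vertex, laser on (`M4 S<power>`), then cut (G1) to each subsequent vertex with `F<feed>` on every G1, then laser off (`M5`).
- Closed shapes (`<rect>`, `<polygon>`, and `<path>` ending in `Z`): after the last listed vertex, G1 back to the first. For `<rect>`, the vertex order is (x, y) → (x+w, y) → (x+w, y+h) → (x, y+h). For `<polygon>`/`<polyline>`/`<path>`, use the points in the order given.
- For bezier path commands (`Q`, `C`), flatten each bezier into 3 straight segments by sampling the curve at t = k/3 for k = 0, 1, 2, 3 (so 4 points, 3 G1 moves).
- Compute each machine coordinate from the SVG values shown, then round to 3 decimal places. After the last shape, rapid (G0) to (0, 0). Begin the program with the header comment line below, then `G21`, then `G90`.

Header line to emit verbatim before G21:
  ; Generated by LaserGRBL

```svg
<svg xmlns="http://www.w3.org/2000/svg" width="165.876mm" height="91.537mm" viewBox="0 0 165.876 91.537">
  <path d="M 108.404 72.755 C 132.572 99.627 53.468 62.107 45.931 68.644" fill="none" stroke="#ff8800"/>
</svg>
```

1 u = 1 mm; y_m = 91.537 − y.

[1] `<path>` cubic bezier, #ff8800→cut S720 F1511: (108.404,18.782) → (104.624,9.357) → (70.848,18.761) → (45.931,22.893)

; Generated by LaserGRBL
G21
G90
G0 X108.404 Y18.782
M4 S720
G1 X104.624 Y9.357 F1511
G1 X70.848 Y18.761 F1511
G1 X45.931 Y22.893 F1511
M5
G0 X0.000 Y0.000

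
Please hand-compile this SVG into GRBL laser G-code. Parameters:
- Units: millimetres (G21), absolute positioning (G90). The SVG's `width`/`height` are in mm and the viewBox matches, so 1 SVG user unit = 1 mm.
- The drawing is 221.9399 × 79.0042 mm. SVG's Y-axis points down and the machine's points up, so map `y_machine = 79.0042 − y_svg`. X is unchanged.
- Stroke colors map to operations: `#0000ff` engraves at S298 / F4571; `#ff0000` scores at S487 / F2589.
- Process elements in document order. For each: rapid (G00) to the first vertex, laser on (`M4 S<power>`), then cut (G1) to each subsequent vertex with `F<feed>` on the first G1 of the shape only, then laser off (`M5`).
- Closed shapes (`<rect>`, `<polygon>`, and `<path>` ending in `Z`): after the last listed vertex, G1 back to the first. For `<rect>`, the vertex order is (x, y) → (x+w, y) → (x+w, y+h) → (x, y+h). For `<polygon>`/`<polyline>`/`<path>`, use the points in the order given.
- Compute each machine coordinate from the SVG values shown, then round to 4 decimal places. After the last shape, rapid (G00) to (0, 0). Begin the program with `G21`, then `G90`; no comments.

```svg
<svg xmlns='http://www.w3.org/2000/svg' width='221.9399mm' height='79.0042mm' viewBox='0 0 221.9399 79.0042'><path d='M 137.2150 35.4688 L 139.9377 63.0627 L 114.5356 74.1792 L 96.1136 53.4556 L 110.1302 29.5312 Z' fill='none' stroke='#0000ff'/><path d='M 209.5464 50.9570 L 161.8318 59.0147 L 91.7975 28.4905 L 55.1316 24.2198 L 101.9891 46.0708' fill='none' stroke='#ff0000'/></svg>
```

G21
G90
G00 X137.2150 Y43.5354
M4 S298
G1 X139.9377 Y15.9415 F4571
G1 X114.5356 Y4.8250
G1 X96.1136 Y25.5486
G1 X110.1302 Y49.4730
G1 X137.2150 Y43.5354
M5
G00 X209.5464 Y28.0472
M4 S487
G1 X161.8318 Y19.9895 F2589
G1 X91.7975 Y50.5137
G1 X55.1316 Y54.7844
G1 X101.9891 Y32.9334
M5
G00 X0.0000 Y0.0000

Since the viewBox matches the mm dimensions, user units are millimetres directly. The only transform is the Y-flip y_m = 79.0042 − y_svg.

Shape 1 is a regular polygon drawn with `<path>`. Its stroke #0000ff means engrave at S298, F4571. After flipping Y the toolpath is (137.2150,43.5354) → (139.9377,15.9415) → (114.5356,4.8250) → (96.1136,25.5486) → (110.1302,49.4730) → (137.2150,43.5354), returning to the start.

Shape 2 is a open polyline drawn with `<path>`. Its stroke #ff0000 means score at S487, F2589. After flipping Y the toolpath is (209.5464,28.0472) → (161.8318,19.9895) → (91.7975,50.5137) → (55.1316,54.7844) → (101.9891,32.9334).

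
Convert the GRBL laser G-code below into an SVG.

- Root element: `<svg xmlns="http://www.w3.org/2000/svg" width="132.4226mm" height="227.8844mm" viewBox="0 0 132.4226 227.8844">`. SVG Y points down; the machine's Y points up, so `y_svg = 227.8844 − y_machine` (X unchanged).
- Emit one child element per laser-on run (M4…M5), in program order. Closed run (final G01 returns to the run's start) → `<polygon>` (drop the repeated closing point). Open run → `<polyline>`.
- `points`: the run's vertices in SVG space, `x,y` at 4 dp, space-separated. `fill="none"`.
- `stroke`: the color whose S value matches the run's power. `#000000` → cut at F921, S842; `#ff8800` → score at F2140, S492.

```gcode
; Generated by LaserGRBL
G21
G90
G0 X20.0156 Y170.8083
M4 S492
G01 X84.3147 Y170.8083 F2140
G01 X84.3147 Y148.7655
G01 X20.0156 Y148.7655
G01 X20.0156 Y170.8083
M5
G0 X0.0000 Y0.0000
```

<svg xmlns="http://www.w3.org/2000/svg" width="132.4226mm" height="227.8844mm" viewBox="0 0 132.4226 227.8844">
  <polygon points="20.0156,57.0761 84.3147,57.0761 84.3147,79.1189 20.0156,79.1189" fill="none" stroke="#ff8800"/>
</svg>

Each laser-on run becomes one SVG element. Flip Y back into SVG space with y_svg = 227.8844 − y_machine. Every run uses S492, so all elements get stroke `#ff8800` (score).

Run 1: The run returns to its start, so emit a `<polygon>` with points (Y-flipped): 20.0156,57.0761 84.3147,57.0761 84.3147,79.1189 20.0156,79.1189.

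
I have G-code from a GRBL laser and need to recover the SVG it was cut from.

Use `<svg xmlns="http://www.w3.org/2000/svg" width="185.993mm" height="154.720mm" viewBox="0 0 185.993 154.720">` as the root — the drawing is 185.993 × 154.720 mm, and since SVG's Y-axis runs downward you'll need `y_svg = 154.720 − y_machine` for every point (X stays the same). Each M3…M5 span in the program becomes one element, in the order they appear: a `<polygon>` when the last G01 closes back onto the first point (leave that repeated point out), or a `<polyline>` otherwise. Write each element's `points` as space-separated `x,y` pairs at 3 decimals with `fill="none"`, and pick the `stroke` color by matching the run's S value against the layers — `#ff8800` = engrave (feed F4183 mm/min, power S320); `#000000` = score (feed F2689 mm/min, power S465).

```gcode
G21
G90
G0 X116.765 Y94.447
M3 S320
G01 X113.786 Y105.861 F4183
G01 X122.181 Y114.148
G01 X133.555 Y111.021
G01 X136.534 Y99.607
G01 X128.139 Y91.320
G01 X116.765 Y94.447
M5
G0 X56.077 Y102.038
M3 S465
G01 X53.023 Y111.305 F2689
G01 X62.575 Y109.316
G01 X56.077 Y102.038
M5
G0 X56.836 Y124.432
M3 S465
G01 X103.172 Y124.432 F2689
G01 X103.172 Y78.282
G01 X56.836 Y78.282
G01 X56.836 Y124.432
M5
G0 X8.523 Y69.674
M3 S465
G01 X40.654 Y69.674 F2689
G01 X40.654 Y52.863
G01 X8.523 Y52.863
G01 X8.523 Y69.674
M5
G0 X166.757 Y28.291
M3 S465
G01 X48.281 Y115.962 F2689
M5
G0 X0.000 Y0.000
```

<svg xmlns="http://www.w3.org/2000/svg" width="185.993mm" height="154.720mm" viewBox="0 0 185.993 154.720">
  <polygon points="116.765,60.273 113.786,48.859 122.181,40.572 133.555,43.699 136.534,55.113 128.139,63.400" fill="none" stroke="#ff8800"/>
  <polygon points="56.077,52.682 53.023,43.415 62.575,45.404" fill="none" stroke="#000000"/>
  <polygon points="56.836,30.288 103.172,30.288 103.172,76.438 56.836,76.438" fill="none" stroke="#000000"/>
  <polygon points="8.523,85.046 40.654,85.046 40.654,101.857 8.523,101.857" fill="none" stroke="#000000"/>
  <polyline points="166.757,126.429 48.281,38.758" fill="none" stroke="#000000"/>
</svg>

Machine Y-up, SVG Y-down with viewBox height 154.720, so y_svg = 154.720 − y_machine; X carries over.

Run 1: S320 ⇒ engrave layer `#ff8800`. The run returns to its start, so emit a `<polygon>` with points (Y-flipped): 116.765,60.273 113.786,48.859 122.181,40.572 133.555,43.699 136.534,55.113 128.139,63.400.

Run 2: S465 ⇒ score layer `#000000`. The run returns to its start, so emit a `<polygon>` with points (Y-flipped): 56.077,52.682 53.023,43.415 62.575,45.404.

Run 3: power S465 maps to stroke `#000000` (score). The run returns to its start, so emit a `<polygon>` with points (Y-flipped): 56.836,30.288 103.172,30.288 103.172,76.438 56.836,76.438.

Run 4: power S465 maps to stroke `#000000` (score). The run returns to its start, so emit a `<polygon>` with points (Y-flipped): 8.523,85.046 40.654,85.046 40.654,101.857 8.523,101.857.

Run 5: power S465 maps to stroke `#000000` (score). The run is open, so emit a `<polyline>` with points (Y-flipped): 166.757,126.429 48.281,38.758.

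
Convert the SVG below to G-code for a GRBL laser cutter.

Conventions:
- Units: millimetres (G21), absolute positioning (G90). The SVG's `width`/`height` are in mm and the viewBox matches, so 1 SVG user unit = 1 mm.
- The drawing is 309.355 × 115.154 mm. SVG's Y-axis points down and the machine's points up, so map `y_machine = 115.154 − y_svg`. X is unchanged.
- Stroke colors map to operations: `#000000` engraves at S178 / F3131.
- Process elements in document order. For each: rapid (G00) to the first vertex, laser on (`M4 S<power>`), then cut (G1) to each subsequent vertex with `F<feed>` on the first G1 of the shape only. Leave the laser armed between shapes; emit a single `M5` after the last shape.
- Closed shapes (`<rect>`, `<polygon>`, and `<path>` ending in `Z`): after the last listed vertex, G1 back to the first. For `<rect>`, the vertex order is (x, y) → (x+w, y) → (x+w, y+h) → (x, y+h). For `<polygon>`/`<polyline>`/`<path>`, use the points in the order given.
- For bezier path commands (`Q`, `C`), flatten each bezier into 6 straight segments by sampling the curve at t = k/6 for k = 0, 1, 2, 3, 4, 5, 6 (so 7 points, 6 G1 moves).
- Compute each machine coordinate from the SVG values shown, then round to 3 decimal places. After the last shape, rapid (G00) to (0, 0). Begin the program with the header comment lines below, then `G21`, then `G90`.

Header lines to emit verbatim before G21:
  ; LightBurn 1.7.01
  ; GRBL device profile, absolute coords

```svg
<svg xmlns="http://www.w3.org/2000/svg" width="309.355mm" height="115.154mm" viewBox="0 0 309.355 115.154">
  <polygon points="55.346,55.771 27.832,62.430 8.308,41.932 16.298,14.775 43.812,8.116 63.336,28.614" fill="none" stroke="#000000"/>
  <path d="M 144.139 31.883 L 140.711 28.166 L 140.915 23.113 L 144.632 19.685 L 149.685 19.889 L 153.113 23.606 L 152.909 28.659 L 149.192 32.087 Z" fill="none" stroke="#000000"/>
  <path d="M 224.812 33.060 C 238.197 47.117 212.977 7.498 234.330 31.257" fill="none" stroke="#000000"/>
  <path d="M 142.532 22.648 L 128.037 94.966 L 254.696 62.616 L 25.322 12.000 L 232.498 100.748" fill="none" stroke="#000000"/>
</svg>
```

; LightBurn 1.7.01
; GRBL device profile, absolute coords
G21
G90
G00 X55.346 Y59.383
M4 S178
G1 X27.832 Y52.724 F3131
G1 X8.308 Y73.222
G1 X16.298 Y100.379
G1 X43.812 Y107.038
G1 X63.336 Y86.540
G1 X55.346 Y59.383
G00 X144.139 Y83.271
M4 S178
G1 X140.711 Y86.988 F3131
G1 X140.915 Y92.041
G1 X144.632 Y95.469
G1 X149.685 Y95.265
G1 X153.113 Y91.548
G1 X152.909 Y86.495
G1 X149.192 Y83.067
G1 X144.139 Y83.271
G00 X224.812 Y82.094
M4 S178
G1 X228.682 Y78.997 F3131
G1 X228.483 Y81.594
G1 X226.583 Y86.634
G1 X225.347 Y90.865
G1 X227.140 Y91.037
G1 X234.330 Y83.897
G00 X142.532 Y92.506
M4 S178
G1 X128.037 Y20.188 F3131
G1 X254.696 Y52.538
G1 X25.322 Y103.154
G1 X232.498 Y14.406
M5
G00 X0.000 Y0.000

1 u = 1 mm; y_m = 115.154 − y.

[1] `<polygon>` regular polygon, #000000→engrave S178 F3131: (55.346,59.383) → (27.832,52.724) → (8.308,73.222) → (16.298,100.379) → (43.812,107.038) → (63.336,86.540) → (55.346,59.383) (closed)

[2] `<path>` regular polygon, #000000→engrave S178 F3131: (144.139,83.271) → (140.711,86.988) → (140.915,92.041) → (144.632,95.469) → (149.685,95.265) → (153.113,91.548) → (152.909,86.495) → (149.192,83.067) → (144.139,83.271) (closed)

[3] `<path>` cubic bezier, #000000→engrave S178 F3131: (224.812,82.094) → (228.682,78.997) → (228.483,81.594) → (226.583,86.634) → (225.347,90.865) → (227.140,91.037) → (234.330,83.897)

[4] `<path>` open polyline, #000000→engrave S178 F3131: (142.532,92.506) → (128.037,20.188) → (254.696,52.538) → (25.322,103.154) → (232.498,14.406)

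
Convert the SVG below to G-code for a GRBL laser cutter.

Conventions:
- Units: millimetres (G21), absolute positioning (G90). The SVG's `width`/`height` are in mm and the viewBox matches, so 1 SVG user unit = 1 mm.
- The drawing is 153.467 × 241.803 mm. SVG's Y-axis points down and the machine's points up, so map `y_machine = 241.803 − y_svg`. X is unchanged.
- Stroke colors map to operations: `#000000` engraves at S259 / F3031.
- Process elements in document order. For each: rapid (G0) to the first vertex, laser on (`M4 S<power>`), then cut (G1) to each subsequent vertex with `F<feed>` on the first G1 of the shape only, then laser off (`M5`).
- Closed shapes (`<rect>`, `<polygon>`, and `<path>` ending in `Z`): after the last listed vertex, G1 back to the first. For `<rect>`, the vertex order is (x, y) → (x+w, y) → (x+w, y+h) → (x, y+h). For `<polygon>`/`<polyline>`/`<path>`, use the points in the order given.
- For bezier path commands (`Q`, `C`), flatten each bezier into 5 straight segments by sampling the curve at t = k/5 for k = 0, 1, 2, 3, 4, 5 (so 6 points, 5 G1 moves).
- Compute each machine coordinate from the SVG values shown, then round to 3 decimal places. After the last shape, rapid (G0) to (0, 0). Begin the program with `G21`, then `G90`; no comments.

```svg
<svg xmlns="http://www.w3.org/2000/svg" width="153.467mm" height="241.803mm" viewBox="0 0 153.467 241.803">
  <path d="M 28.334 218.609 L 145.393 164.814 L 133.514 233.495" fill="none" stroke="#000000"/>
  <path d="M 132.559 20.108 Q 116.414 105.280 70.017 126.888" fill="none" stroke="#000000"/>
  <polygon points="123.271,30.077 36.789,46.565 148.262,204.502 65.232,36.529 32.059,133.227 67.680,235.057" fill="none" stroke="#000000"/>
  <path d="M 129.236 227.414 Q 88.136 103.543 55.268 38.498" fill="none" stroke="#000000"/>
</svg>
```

G21
G90
G0 X28.334 Y23.194
M4 S259
G1 X145.393 Y76.989 F3031
G1 X133.514 Y8.308
M5
G0 X132.559 Y221.695
M4 S259
G1 X124.891 Y190.169 F3031
G1 X114.803 Y163.728
G1 X102.294 Y142.372
G1 X87.366 Y126.101
G1 X70.017 Y114.915
M5
G0 X123.271 Y211.726
M4 S259
G1 X36.789 Y195.238 F3031
G1 X148.262 Y37.301
G1 X65.232 Y205.274
G1 X32.059 Y108.576
G1 X67.680 Y6.746
G1 X123.271 Y211.726
M5
G0 X129.236 Y14.389
M4 S259
G1 X113.125 Y61.584 F3031
G1 X97.673 Y104.074
G1 X82.880 Y141.857
G1 X68.744 Y174.934
G1 X55.268 Y203.305
M5
G0 X0.000 Y0.000

1 u = 1 mm; y_m = 241.803 − y.

[1] `<path>` open polyline, #000000→engrave S259 F3031: (28.334,23.194) → (145.393,76.989) → (133.514,8.308)

[2] `<path>` quadratic bezier, #000000→engrave S259 F3031: (132.559,221.695) → (124.891,190.169) → (114.803,163.728) → (102.294,142.372) → (87.366,126.101) → (70.017,114.915)

[3] `<polygon>` closed polygon, #000000→engrave S259 F3031: (123.271,211.726) → (36.789,195.238) → (148.262,37.301) → (65.232,205.274) → (32.059,108.576) → (67.680,6.746) → (123.271,211.726) (closed)

[4] `<path>` quadratic bezier, #000000→engrave S259 F3031: (129.236,14.389) → (113.125,61.584) → (97.673,104.074) → (82.880,141.857) → (68.744,174.934) → (55.268,203.305)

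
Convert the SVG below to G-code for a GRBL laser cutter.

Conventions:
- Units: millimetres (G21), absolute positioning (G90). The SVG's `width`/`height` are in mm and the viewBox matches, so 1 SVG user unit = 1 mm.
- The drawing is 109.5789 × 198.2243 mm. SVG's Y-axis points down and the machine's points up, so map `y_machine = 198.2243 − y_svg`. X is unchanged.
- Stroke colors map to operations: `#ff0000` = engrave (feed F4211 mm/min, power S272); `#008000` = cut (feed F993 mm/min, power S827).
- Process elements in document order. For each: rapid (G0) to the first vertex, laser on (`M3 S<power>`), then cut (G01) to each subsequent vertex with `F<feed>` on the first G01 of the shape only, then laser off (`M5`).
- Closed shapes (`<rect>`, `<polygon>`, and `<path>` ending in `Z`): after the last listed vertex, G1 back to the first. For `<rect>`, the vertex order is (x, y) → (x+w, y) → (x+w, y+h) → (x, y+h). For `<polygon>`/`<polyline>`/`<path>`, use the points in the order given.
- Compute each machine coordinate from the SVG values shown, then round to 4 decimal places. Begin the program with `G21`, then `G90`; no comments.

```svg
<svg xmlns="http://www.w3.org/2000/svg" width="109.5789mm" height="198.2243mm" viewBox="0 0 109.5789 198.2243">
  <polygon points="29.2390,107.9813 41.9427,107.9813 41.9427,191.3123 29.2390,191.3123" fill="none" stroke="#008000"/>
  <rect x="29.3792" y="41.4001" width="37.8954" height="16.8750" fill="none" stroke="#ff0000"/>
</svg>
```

G21
G90
G0 X29.2390 Y90.2430
M3 S827
G01 X41.9427 Y90.2430 F993
G01 X41.9427 Y6.9120
G01 X29.2390 Y6.9120
G01 X29.2390 Y90.2430
M5
G0 X29.3792 Y156.8242
M3 S272
G01 X67.2746 Y156.8242 F4211
G01 X67.2746 Y139.9492
G01 X29.3792 Y139.9492
G01 X29.3792 Y156.8242
M5

Since the viewBox matches the mm dimensions, user units are millimetres directly. The only transform is the Y-flip y_m = 198.2243 − y_svg.

Shape 1 is a rectangle drawn with `<polygon>`. Its stroke #008000 means cut at S827, F993. After flipping Y the toolpath is (29.2390,90.2430) → (41.9427,90.2430) → (41.9427,6.9120) → (29.2390,6.9120) → (29.2390,90.2430), returning to the start.

Shape 2 is a rectangle drawn with `<rect>`. Its stroke #ff0000 means engrave at S272, F4211. After flipping Y the toolpath is (29.3792,156.8242) → (67.2746,156.8242) → (67.2746,139.9492) → (29.3792,139.9492) → (29.3792,156.8242), returning to the start.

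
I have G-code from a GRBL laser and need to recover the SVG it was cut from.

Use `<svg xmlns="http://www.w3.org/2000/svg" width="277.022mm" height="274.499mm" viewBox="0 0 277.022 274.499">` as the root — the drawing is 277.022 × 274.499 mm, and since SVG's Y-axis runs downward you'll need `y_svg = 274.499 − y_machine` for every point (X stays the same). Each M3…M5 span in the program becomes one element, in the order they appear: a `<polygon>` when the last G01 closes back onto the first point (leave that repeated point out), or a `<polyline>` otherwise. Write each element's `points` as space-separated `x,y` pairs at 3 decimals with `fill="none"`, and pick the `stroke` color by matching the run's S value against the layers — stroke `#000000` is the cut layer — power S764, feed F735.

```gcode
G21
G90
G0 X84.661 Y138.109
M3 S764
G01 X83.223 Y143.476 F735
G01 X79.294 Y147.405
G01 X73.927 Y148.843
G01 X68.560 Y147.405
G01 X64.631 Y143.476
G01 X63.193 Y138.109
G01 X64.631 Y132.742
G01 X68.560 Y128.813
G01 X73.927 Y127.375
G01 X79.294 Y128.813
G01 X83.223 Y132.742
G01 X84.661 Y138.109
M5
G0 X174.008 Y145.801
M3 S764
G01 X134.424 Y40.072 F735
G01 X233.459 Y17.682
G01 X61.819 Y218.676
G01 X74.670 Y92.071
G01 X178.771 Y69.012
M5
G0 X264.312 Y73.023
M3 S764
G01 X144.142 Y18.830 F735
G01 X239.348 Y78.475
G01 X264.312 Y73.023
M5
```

Each laser-on run becomes one SVG element. Flip Y back into SVG space with y_svg = 274.499 − y_machine. Every run uses S764, so all elements get stroke `#000000` (cut).

Run 1: The run returns to its start, so emit a `<polygon>` with points (Y-flipped): 84.661,136.390 83.223,131.023 79.294,127.094 73.927,125.656 68.560,127.094 64.631,131.023 63.193,136.390 64.631,141.757 68.560,145.686 73.927,147.124 79.294,145.686 83.223,141.757.

Run 2: The run is open, so emit a `<polyline>` with points (Y-flipped): 174.008,128.698 134.424,234.427 233.459,256.817 61.819,55.823 74.670,182.428 178.771,205.487.

Run 3: The run returns to its start, so emit a `<polygon>` with points (Y-flipped): 264.312,201.476 144.142,255.669 239.348,196.024.

<svg xmlns="http://www.w3.org/2000/svg" width="277.022mm" height="274.499mm" viewBox="0 0 277.022 274.499">
  <polygon points="84.661,136.390 83.223,131.023 79.294,127.094 73.927,125.656 68.560,127.094 64.631,131.023 63.193,136.390 64.631,141.757 68.560,145.686 73.927,147.124 79.294,145.686 83.223,141.757" fill="none" stroke="#000000"/>
  <polyline points="174.008,128.698 134.424,234.427 233.459,256.817 61.819,55.823 74.670,182.428 178.771,205.487" fill="none" stroke="#000000"/>
  <polygon points="264.312,201.476 144.142,255.669 239.348,196.024" fill="none" stroke="#000000"/>
</svg>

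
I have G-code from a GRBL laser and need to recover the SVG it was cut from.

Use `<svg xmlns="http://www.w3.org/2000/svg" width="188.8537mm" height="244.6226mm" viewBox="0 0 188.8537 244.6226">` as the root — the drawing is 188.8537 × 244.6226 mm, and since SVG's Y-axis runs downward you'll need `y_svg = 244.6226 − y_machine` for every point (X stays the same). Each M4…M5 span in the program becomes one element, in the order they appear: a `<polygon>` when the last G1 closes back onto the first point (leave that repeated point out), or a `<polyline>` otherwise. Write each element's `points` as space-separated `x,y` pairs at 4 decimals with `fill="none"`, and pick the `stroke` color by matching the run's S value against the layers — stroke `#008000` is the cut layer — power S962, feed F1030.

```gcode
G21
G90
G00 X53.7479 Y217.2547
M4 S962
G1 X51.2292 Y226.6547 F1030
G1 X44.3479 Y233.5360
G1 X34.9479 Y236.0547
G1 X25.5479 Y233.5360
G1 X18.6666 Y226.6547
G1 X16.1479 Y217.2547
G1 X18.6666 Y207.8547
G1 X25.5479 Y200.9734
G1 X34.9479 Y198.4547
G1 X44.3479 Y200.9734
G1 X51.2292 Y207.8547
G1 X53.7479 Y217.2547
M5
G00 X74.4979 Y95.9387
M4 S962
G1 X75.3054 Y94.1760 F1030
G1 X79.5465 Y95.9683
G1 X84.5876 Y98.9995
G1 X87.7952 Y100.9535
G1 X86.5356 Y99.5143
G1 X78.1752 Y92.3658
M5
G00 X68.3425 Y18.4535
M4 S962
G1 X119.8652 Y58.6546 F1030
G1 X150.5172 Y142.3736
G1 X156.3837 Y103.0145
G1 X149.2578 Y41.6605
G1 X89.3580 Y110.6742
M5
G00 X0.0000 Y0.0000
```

<svg xmlns="http://www.w3.org/2000/svg" width="188.8537mm" height="244.6226mm" viewBox="0 0 188.8537 244.6226">
  <polygon points="53.7479,27.3679 51.2292,17.9679 44.3479,11.0866 34.9479,8.5679 25.5479,11.0866 18.6666,17.9679 16.1479,27.3679 18.6666,36.7679 25.5479,43.6492 34.9479,46.1679 44.3479,43.6492 51.2292,36.7679" fill="none" stroke="#008000"/>
  <polyline points="74.4979,148.6839 75.3054,150.4466 79.5465,148.6543 84.5876,145.6231 87.7952,143.6691 86.5356,145.1083 78.1752,152.2568" fill="none" stroke="#008000"/>
  <polyline points="68.3425,226.1691 119.8652,185.9680 150.5172,102.2490 156.3837,141.6081 149.2578,202.9621 89.3580,133.9484" fill="none" stroke="#008000"/>
</svg>

Machine Y-up, SVG Y-down with viewBox height 244.6226, so y_svg = 244.6226 − y_machine; X carries over. Every run uses S962, so all elements get stroke `#008000` (cut).

Run 1: The run returns to its start, so emit a `<polygon>` with points (Y-flipped): 53.7479,27.3679 51.2292,17.9679 44.3479,11.0866 34.9479,8.5679 25.5479,11.0866 18.6666,17.9679 16.1479,27.3679 18.6666,36.7679 25.5479,43.6492 34.9479,46.1679 44.3479,43.6492 51.2292,36.7679.

Run 2: The run is open, so emit a `<polyline>` with points (Y-flipped): 74.4979,148.6839 75.3054,150.4466 79.5465,148.6543 84.5876,145.6231 87.7952,143.6691 86.5356,145.1083 78.1752,152.2568.

Run 3: The run is open, so emit a `<polyline>` with points (Y-flipped): 68.3425,226.1691 119.8652,185.9680 150.5172,102.2490 156.3837,141.6081 149.2578,202.9621 89.3580,133.9484.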